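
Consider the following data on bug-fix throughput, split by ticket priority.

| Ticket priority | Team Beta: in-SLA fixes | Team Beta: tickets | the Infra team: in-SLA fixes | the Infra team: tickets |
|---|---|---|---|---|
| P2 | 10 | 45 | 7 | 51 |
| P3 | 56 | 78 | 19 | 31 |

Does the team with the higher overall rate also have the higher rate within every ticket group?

P2: Team Beta 10/45 = 22.2%, the Infra team 7/51 = 13.7% → Team Beta
P3: Team Beta 56/78 = 71.8%, the Infra team 19/31 = 61.3% → Team Beta
Overall: Team Beta 66/123 = 53.7%, the Infra team 26/82 = 31.7% → Team Beta
Team Beta wins overall and in every ticket group — no reversal.

Yes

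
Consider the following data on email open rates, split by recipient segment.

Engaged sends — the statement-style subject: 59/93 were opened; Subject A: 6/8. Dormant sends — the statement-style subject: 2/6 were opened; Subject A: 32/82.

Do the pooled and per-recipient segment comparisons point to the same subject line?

No

Engaged: the statement-style subject 59/93 = 63.4%, Subject A 6/8 = 75.0% → Subject A
Dormant: the statement-style subject 2/6 = 33.3%, Subject A 32/82 = 39.0% → Subject A
Overall: the statement-style subject 61/99 = 61.6%, Subject A 38/90 = 42.2% → the statement-style subject
Subject A wins each recipient group but the statement-style subject wins overall — the comparison reverses. Subject A's sends skew toward dormant, which has a lower base rate.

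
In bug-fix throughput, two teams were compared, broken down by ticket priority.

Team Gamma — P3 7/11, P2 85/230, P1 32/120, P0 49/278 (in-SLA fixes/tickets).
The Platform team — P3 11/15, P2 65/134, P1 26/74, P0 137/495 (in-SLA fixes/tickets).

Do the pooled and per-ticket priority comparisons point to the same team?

Yes

P3: Team Gamma 7/11 = 63.6%, the Platform team 11/15 = 73.3% → the Platform team
P2: Team Gamma 85/230 = 37.0%, the Platform team 65/134 = 48.5% → the Platform team
P1: Team Gamma 32/120 = 26.7%, the Platform team 26/74 = 35.1% → the Platform team
P0: Team Gamma 49/278 = 17.6%, the Platform team 137/495 = 27.7% → the Platform team
Overall: Team Gamma 173/639 = 27.1%, the Platform team 239/718 = 33.3% → the Platform team
The Platform team wins overall and in every ticket group — no reversal.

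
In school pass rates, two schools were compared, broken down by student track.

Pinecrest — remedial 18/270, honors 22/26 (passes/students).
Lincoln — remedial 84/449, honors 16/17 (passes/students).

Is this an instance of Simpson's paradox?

No

Remedial: Pinecrest 18/270 = 6.7%, Lincoln 84/449 = 18.7% → Lincoln
Honors: Pinecrest 22/26 = 84.6%, Lincoln 16/17 = 94.1% → Lincoln
Overall: Pinecrest 40/296 = 13.5%, Lincoln 100/466 = 21.5% → Lincoln
Lincoln wins overall and in every student group — no reversal.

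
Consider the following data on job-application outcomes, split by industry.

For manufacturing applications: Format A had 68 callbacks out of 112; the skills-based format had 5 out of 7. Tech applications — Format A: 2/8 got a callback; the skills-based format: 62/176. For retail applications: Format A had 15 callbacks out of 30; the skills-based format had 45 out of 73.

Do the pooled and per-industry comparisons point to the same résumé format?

Manufacturing: Format A 68/112 = 60.7%, the skills-based format 5/7 = 71.4% → the skills-based format
Tech: Format A 2/8 = 25.0%, the skills-based format 62/176 = 35.2% → the skills-based format
Retail: Format A 15/30 = 50.0%, the skills-based format 45/73 = 61.6% → the skills-based format
Overall: Format A 85/150 = 56.7%, the skills-based format 112/256 = 43.8% → Format A
The skills-based format wins each industry group but Format A wins overall — the comparison reverses. The skills-based format's applications skew toward tech, which has a lower base rate.

No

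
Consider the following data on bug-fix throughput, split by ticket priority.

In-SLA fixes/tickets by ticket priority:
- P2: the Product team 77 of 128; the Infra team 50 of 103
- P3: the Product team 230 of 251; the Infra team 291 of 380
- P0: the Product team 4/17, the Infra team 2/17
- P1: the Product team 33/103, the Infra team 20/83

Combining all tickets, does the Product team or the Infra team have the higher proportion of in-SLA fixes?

P2: the Product team 77/128 = 60.2%, the Infra team 50/103 = 48.5% → the Product team
P3: the Product team 230/251 = 91.6%, the Infra team 291/380 = 76.6% → the Product team
P0: the Product team 4/17 = 23.5%, the Infra team 2/17 = 11.8% → the Product team
P1: the Product team 33/103 = 32.0%, the Infra team 20/83 = 24.1% → the Product team
Overall: the Product team 344/499 = 68.9%, the Infra team 363/583 = 62.3% → the Product team

the Product team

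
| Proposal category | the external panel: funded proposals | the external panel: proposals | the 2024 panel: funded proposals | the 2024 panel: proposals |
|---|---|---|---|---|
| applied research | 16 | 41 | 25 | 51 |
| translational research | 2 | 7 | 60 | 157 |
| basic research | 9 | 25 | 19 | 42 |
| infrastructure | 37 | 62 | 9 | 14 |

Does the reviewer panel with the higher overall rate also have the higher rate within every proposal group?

Applied research: the external panel 16/41 = 39.0%, the 2024 panel 25/51 = 49.0% → the 2024 panel
Translational research: the external panel 2/7 = 28.6%, the 2024 panel 60/157 = 38.2% → the 2024 panel
Basic research: the external panel 9/25 = 36.0%, the 2024 panel 19/42 = 45.2% → the 2024 panel
Infrastructure: the external panel 37/62 = 59.7%, the 2024 panel 9/14 = 64.3% → the 2024 panel
Overall: the external panel 64/135 = 47.4%, the 2024 panel 113/264 = 42.8% → the external panel
The 2024 panel wins each proposal group but the external panel wins overall — the comparison reverses. The 2024 panel's proposals skew toward translational research, which has a lower base rate.

No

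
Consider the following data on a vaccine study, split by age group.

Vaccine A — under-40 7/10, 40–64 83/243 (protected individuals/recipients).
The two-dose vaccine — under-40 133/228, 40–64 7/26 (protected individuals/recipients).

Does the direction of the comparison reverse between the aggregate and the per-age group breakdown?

Under-40: Vaccine A 7/10 = 70.0%, the two-dose vaccine 133/228 = 58.3% → Vaccine A
40–64: Vaccine A 83/243 = 34.2%, the two-dose vaccine 7/26 = 26.9% → Vaccine A
Overall: Vaccine A 90/253 = 35.6%, the two-dose vaccine 140/254 = 55.1% → the two-dose vaccine
Vaccine A wins each age group but the two-dose vaccine wins overall — the comparison reverses. Vaccine A's recipients skew toward 40–64, which has a lower base rate.

Yes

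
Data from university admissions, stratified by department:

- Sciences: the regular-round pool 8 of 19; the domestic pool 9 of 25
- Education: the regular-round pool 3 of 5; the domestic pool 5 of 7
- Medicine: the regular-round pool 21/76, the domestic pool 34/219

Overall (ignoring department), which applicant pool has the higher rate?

Sciences: the regular-round pool 8/19 = 42.1%, the domestic pool 9/25 = 36.0% → the regular-round pool
Education: the regular-round pool 3/5 = 60.0%, the domestic pool 5/7 = 71.4% → the domestic pool
Medicine: the regular-round pool 21/76 = 27.6%, the domestic pool 34/219 = 15.5% → the regular-round pool
Overall: the regular-round pool 32/100 = 32.0%, the domestic pool 48/251 = 19.1% → the regular-round pool
(Neither sweeps every department group, but the regular-round pool has the higher pooled rate.)

the regular-round pool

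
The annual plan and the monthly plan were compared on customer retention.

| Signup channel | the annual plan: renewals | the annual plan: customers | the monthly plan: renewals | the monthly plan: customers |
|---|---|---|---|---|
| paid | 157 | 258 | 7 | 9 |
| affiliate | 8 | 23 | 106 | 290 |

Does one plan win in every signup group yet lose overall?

Yes

Paid: the annual plan 157/258 = 60.9%, the monthly plan 7/9 = 77.8% → the monthly plan
Affiliate: the annual plan 8/23 = 34.8%, the monthly plan 106/290 = 36.6% → the monthly plan
Overall: the annual plan 165/281 = 58.7%, the monthly plan 113/299 = 37.8% → the annual plan
The monthly plan wins each signup group but the annual plan wins overall — the comparison reverses. The monthly plan's customers skew toward affiliate, which has a lower base rate.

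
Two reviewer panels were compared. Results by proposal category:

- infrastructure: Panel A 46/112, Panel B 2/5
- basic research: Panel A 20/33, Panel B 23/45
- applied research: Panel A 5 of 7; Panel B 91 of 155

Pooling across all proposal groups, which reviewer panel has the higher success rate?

Panel B

Infrastructure: Panel A 46/112 = 41.1%, Panel B 2/5 = 40.0% → Panel A
Basic research: Panel A 20/33 = 60.6%, Panel B 23/45 = 51.1% → Panel A
Applied research: Panel A 5/7 = 71.4%, Panel B 91/155 = 58.7% → Panel A
Overall: Panel A 71/152 = 46.7%, Panel B 116/205 = 56.6% → Panel B
(Panel A wins every proposal group but Panel B wins overall — Panel A's proposals skew toward the low-rate infrastructure group.)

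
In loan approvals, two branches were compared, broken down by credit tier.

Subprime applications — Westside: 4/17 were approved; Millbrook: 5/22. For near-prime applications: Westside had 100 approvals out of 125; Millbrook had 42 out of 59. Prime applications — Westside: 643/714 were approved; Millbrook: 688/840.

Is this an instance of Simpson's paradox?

No

Subprime: Westside 4/17 = 23.5%, Millbrook 5/22 = 22.7% → Westside
Near-prime: Westside 100/125 = 80.0%, Millbrook 42/59 = 71.2% → Westside
Prime: Westside 643/714 = 90.1%, Millbrook 688/840 = 81.9% → Westside
Overall: Westside 747/856 = 87.3%, Millbrook 735/921 = 79.8% → Westside
Westside wins overall and in every credit group — no reversal.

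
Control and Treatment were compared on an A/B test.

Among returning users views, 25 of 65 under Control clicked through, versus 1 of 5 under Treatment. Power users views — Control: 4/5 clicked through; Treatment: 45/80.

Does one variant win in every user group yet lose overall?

Returning users: Control 25/65 = 38.5%, Treatment 1/5 = 20.0% → Control
Power users: Control 4/5 = 80.0%, Treatment 45/80 = 56.2% → Control
Overall: Control 29/70 = 41.4%, Treatment 46/85 = 54.1% → Treatment
Control wins each user group but Treatment wins overall — the comparison reverses. Control's views skew toward returning users, which has a lower base rate.

Yes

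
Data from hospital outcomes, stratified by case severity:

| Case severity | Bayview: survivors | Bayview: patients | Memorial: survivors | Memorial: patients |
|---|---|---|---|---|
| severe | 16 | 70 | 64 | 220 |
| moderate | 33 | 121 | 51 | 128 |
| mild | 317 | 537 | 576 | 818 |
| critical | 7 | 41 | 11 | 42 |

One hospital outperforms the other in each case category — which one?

Severe: Bayview 16/70 = 22.9%, Memorial 64/220 = 29.1% → Memorial
Moderate: Bayview 33/121 = 27.3%, Memorial 51/128 = 39.8% → Memorial
Mild: Bayview 317/537 = 59.0%, Memorial 576/818 = 70.4% → Memorial
Critical: Bayview 7/41 = 17.1%, Memorial 11/42 = 26.2% → Memorial
Memorial has the higher rate in all 4 groups.

Memorial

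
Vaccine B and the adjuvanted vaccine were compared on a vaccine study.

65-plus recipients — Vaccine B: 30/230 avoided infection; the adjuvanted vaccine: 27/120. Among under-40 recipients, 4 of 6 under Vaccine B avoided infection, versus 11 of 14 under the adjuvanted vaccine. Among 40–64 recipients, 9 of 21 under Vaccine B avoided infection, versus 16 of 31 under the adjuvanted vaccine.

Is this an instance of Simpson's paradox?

65-plus: Vaccine B 30/230 = 13.0%, the adjuvanted vaccine 27/120 = 22.5% → the adjuvanted vaccine
Under-40: Vaccine B 4/6 = 66.7%, the adjuvanted vaccine 11/14 = 78.6% → the adjuvanted vaccine
40–64: Vaccine B 9/21 = 42.9%, the adjuvanted vaccine 16/31 = 51.6% → the adjuvanted vaccine
Overall: Vaccine B 43/257 = 16.7%, the adjuvanted vaccine 54/165 = 32.7% → the adjuvanted vaccine
The adjuvanted vaccine wins overall and in every age group — no reversal.

No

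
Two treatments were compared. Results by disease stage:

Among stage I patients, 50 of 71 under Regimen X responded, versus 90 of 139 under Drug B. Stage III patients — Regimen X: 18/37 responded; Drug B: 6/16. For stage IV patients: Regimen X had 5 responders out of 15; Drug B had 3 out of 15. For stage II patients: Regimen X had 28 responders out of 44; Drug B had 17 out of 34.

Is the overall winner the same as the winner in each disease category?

Yes

Stage I: Regimen X 50/71 = 70.4%, Drug B 90/139 = 64.7% → Regimen X
Stage III: Regimen X 18/37 = 48.6%, Drug B 6/16 = 37.5% → Regimen X
Stage IV: Regimen X 5/15 = 33.3%, Drug B 3/15 = 20.0% → Regimen X
Stage II: Regimen X 28/44 = 63.6%, Drug B 17/34 = 50.0% → Regimen X
Overall: Regimen X 101/167 = 60.5%, Drug B 116/204 = 56.9% → Regimen X
Regimen X wins overall and in every disease group — no reversal.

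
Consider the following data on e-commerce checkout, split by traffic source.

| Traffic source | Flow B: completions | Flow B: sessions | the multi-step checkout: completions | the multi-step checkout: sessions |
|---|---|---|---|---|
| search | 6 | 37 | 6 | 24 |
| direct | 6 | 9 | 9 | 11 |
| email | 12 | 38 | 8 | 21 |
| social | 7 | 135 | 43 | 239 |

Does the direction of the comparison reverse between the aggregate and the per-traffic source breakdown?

No

Search: Flow B 6/37 = 16.2%, the multi-step checkout 6/24 = 25.0% → the multi-step checkout
Direct: Flow B 6/9 = 66.7%, the multi-step checkout 9/11 = 81.8% → the multi-step checkout
Email: Flow B 12/38 = 31.6%, the multi-step checkout 8/21 = 38.1% → the multi-step checkout
Social: Flow B 7/135 = 5.2%, the multi-step checkout 43/239 = 18.0% → the multi-step checkout
Overall: Flow B 31/219 = 14.2%, the multi-step checkout 66/295 = 22.4% → the multi-step checkout
The multi-step checkout wins overall and in every traffic group — no reversal.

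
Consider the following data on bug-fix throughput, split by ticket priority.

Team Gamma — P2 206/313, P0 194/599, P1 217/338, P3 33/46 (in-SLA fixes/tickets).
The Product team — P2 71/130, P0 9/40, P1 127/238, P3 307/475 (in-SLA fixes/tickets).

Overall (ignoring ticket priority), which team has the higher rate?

the Product team

P2: Team Gamma 206/313 = 65.8%, the Product team 71/130 = 54.6% → Team Gamma
P0: Team Gamma 194/599 = 32.4%, the Product team 9/40 = 22.5% → Team Gamma
P1: Team Gamma 217/338 = 64.2%, the Product team 127/238 = 53.4% → Team Gamma
P3: Team Gamma 33/46 = 71.7%, the Product team 307/475 = 64.6% → Team Gamma
Overall: Team Gamma 650/1296 = 50.2%, the Product team 514/883 = 58.2% → the Product team
(Team Gamma wins every ticket group but the Product team wins overall — Team Gamma's tickets skew toward the low-rate P0 group.)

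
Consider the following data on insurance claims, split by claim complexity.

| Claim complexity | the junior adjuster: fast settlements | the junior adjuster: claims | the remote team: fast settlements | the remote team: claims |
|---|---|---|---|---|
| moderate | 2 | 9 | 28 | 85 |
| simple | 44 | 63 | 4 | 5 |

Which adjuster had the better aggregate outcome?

Moderate: the junior adjuster 2/9 = 22.2%, the remote team 28/85 = 32.9% → the remote team
Simple: the junior adjuster 44/63 = 69.8%, the remote team 4/5 = 80.0% → the remote team
Overall: the junior adjuster 46/72 = 63.9%, the remote team 32/90 = 35.6% → the junior adjuster
(The remote team wins every claim group but the junior adjuster wins overall — the remote team's claims skew toward the low-rate moderate group.)

the junior adjuster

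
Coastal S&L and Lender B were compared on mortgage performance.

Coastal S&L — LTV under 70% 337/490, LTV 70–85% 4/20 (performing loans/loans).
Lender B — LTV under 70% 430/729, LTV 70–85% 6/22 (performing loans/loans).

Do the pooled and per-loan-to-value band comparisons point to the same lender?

LTV under 70%: Coastal S&L 337/490 = 68.8%, Lender B 430/729 = 59.0% → Coastal S&L
LTV 70–85%: Coastal S&L 4/20 = 20.0%, Lender B 6/22 = 27.3% → Lender B
Overall: Coastal S&L 341/510 = 66.9%, Lender B 436/751 = 58.1% → Coastal S&L
Neither sweeps: Coastal S&L wins 1 of 2 groups, Lender B wins 1. Coastal S&L wins overall but not every group — no Simpson reversal.

No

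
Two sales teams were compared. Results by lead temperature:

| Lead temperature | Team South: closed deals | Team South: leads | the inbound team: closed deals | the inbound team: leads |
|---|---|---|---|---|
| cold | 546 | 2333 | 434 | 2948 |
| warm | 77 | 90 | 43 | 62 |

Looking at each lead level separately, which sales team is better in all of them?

Team South

Cold: Team South 546/2333 = 23.4%, the inbound team 434/2948 = 14.7% → Team South
Warm: Team South 77/90 = 85.6%, the inbound team 43/62 = 69.4% → Team South
Team South has the higher rate in both groups.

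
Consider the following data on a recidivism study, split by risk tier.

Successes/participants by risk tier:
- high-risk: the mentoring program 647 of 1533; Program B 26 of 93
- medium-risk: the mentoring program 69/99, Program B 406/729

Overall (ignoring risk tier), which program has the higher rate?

Program B

High-risk: the mentoring program 647/1533 = 42.2%, Program B 26/93 = 28.0% → the mentoring program
Medium-risk: the mentoring program 69/99 = 69.7%, Program B 406/729 = 55.7% → the mentoring program
Overall: the mentoring program 716/1632 = 43.9%, Program B 432/822 = 52.6% → Program B
(The mentoring program wins every risk group but Program B wins overall — the mentoring program's participants skew toward the low-rate high-risk group.)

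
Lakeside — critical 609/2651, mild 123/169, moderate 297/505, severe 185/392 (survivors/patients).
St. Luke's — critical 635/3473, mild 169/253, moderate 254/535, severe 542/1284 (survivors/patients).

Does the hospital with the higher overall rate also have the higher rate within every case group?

Critical: Lakeside 609/2651 = 23.0%, St. Luke's 635/3473 = 18.3% → Lakeside
Mild: Lakeside 123/169 = 72.8%, St. Luke's 169/253 = 66.8% → Lakeside
Moderate: Lakeside 297/505 = 58.8%, St. Luke's 254/535 = 47.5% → Lakeside
Severe: Lakeside 185/392 = 47.2%, St. Luke's 542/1284 = 42.2% → Lakeside
Overall: Lakeside 1214/3717 = 32.7%, St. Luke's 1600/5545 = 28.9% → Lakeside
Lakeside wins overall and in every case group — no reversal.

Yes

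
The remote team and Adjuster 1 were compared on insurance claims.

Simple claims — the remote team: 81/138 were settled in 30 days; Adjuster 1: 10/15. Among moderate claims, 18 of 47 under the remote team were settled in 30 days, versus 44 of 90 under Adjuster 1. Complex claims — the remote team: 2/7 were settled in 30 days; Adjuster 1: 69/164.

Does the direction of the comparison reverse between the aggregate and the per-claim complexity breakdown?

Simple: the remote team 81/138 = 58.7%, Adjuster 1 10/15 = 66.7% → Adjuster 1
Moderate: the remote team 18/47 = 38.3%, Adjuster 1 44/90 = 48.9% → Adjuster 1
Complex: the remote team 2/7 = 28.6%, Adjuster 1 69/164 = 42.1% → Adjuster 1
Overall: the remote team 101/192 = 52.6%, Adjuster 1 123/269 = 45.7% → the remote team
Adjuster 1 wins each claim group but the remote team wins overall — the comparison reverses. Adjuster 1's claims skew toward complex, which has a lower base rate.

Yes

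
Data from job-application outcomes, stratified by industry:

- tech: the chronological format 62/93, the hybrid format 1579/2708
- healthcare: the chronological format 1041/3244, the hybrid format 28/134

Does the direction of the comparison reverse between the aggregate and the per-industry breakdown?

Yes

Tech: the chronological format 62/93 = 66.7%, the hybrid format 1579/2708 = 58.3% → the chronological format
Healthcare: the chronological format 1041/3244 = 32.1%, the hybrid format 28/134 = 20.9% → the chronological format
Overall: the chronological format 1103/3337 = 33.1%, the hybrid format 1607/2842 = 56.5% → the hybrid format
The chronological format wins each industry group but the hybrid format wins overall — the comparison reverses. The chronological format's applications skew toward healthcare, which has a lower base rate.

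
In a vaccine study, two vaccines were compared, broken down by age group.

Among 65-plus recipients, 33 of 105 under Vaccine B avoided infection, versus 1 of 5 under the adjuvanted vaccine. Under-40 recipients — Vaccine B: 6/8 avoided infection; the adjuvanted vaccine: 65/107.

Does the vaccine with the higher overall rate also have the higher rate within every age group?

65-plus: Vaccine B 33/105 = 31.4%, the adjuvanted vaccine 1/5 = 20.0% → Vaccine B
Under-40: Vaccine B 6/8 = 75.0%, the adjuvanted vaccine 65/107 = 60.7% → Vaccine B
Overall: Vaccine B 39/113 = 34.5%, the adjuvanted vaccine 66/112 = 58.9% → the adjuvanted vaccine
Vaccine B wins each age group but the adjuvanted vaccine wins overall — the comparison reverses. Vaccine B's recipients skew toward 65-plus, which has a lower base rate.

No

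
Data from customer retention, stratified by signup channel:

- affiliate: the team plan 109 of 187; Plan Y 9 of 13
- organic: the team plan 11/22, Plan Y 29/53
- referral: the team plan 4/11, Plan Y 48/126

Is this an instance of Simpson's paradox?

Yes

Affiliate: the team plan 109/187 = 58.3%, Plan Y 9/13 = 69.2% → Plan Y
Organic: the team plan 11/22 = 50.0%, Plan Y 29/53 = 54.7% → Plan Y
Referral: the team plan 4/11 = 36.4%, Plan Y 48/126 = 38.1% → Plan Y
Overall: the team plan 124/220 = 56.4%, Plan Y 86/192 = 44.8% → the team plan
Plan Y wins each signup group but the team plan wins overall — the comparison reverses. Plan Y's customers skew toward referral, which has a lower base rate.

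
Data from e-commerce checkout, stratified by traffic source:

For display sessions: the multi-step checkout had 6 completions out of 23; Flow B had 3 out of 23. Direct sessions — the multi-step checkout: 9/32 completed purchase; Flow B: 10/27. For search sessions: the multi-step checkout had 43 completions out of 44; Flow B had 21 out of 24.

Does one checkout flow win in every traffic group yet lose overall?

No

Display: the multi-step checkout 6/23 = 26.1%, Flow B 3/23 = 13.0% → the multi-step checkout
Direct: the multi-step checkout 9/32 = 28.1%, Flow B 10/27 = 37.0% → Flow B
Search: the multi-step checkout 43/44 = 97.7%, Flow B 21/24 = 87.5% → the multi-step checkout
Overall: the multi-step checkout 58/99 = 58.6%, Flow B 34/74 = 45.9% → the multi-step checkout
Neither sweeps: the multi-step checkout wins 2 of 3 groups, Flow B wins 1. The multi-step checkout wins overall but not every group — no Simpson reversal.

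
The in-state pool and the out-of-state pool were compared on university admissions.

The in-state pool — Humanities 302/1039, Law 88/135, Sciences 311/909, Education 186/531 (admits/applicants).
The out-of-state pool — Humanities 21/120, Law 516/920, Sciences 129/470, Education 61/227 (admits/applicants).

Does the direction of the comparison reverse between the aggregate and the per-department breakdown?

Humanities: the in-state pool 302/1039 = 29.1%, the out-of-state pool 21/120 = 17.5% → the in-state pool
Law: the in-state pool 88/135 = 65.2%, the out-of-state pool 516/920 = 56.1% → the in-state pool
Sciences: the in-state pool 311/909 = 34.2%, the out-of-state pool 129/470 = 27.4% → the in-state pool
Education: the in-state pool 186/531 = 35.0%, the out-of-state pool 61/227 = 26.9% → the in-state pool
Overall: the in-state pool 887/2614 = 33.9%, the out-of-state pool 727/1737 = 41.9% → the out-of-state pool
The in-state pool wins each department group but the out-of-state pool wins overall — the comparison reverses. The in-state pool's applicants skew toward Humanities, which has a lower base rate.

Yes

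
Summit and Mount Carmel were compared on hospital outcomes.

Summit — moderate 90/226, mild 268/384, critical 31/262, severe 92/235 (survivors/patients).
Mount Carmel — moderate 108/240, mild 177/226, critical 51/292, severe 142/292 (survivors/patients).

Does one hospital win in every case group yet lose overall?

Moderate: Summit 90/226 = 39.8%, Mount Carmel 108/240 = 45.0% → Mount Carmel
Mild: Summit 268/384 = 69.8%, Mount Carmel 177/226 = 78.3% → Mount Carmel
Critical: Summit 31/262 = 11.8%, Mount Carmel 51/292 = 17.5% → Mount Carmel
Severe: Summit 92/235 = 39.1%, Mount Carmel 142/292 = 48.6% → Mount Carmel
Overall: Summit 481/1107 = 43.5%, Mount Carmel 478/1050 = 45.5% → Mount Carmel
Mount Carmel wins overall and in every case group — no reversal.

No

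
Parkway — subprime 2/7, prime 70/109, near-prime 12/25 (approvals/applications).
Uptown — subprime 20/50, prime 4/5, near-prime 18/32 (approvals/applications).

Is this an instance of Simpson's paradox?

Subprime: Parkway 2/7 = 28.6%, Uptown 20/50 = 40.0% → Uptown
Prime: Parkway 70/109 = 64.2%, Uptown 4/5 = 80.0% → Uptown
Near-prime: Parkway 12/25 = 48.0%, Uptown 18/32 = 56.2% → Uptown
Overall: Parkway 84/141 = 59.6%, Uptown 42/87 = 48.3% → Parkway
Uptown wins each credit group but Parkway wins overall — the comparison reverses. Uptown's applications skew toward subprime, which has a lower base rate.

Yes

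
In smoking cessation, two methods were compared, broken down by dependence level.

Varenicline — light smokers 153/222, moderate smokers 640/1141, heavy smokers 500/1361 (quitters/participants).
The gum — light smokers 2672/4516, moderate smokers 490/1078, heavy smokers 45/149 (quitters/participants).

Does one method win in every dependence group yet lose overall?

Yes

Light smokers: varenicline 153/222 = 68.9%, the gum 2672/4516 = 59.2% → varenicline
Moderate smokers: varenicline 640/1141 = 56.1%, the gum 490/1078 = 45.5% → varenicline
Heavy smokers: varenicline 500/1361 = 36.7%, the gum 45/149 = 30.2% → varenicline
Overall: varenicline 1293/2724 = 47.5%, the gum 3207/5743 = 55.8% → the gum
Varenicline wins each dependence group but the gum wins overall — the comparison reverses. Varenicline's participants skew toward heavy smokers, which has a lower base rate.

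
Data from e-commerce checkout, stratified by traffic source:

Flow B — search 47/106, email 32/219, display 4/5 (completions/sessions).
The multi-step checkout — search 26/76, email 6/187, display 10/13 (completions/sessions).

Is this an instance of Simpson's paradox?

Search: Flow B 47/106 = 44.3%, the multi-step checkout 26/76 = 34.2% → Flow B
Email: Flow B 32/219 = 14.6%, the multi-step checkout 6/187 = 3.2% → Flow B
Display: Flow B 4/5 = 80.0%, the multi-step checkout 10/13 = 76.9% → Flow B
Overall: Flow B 83/330 = 25.2%, the multi-step checkout 42/276 = 15.2% → Flow B
Flow B wins overall and in every traffic group — no reversal.

No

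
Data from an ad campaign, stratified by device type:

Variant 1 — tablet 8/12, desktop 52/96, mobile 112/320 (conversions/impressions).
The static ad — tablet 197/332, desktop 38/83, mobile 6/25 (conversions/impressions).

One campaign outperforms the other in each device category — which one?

Tablet: Variant 1 8/12 = 66.7%, the static ad 197/332 = 59.3% → Variant 1
Desktop: Variant 1 52/96 = 54.2%, the static ad 38/83 = 45.8% → Variant 1
Mobile: Variant 1 112/320 = 35.0%, the static ad 6/25 = 24.0% → Variant 1
Variant 1 has the higher rate in all 3 groups.

Variant 1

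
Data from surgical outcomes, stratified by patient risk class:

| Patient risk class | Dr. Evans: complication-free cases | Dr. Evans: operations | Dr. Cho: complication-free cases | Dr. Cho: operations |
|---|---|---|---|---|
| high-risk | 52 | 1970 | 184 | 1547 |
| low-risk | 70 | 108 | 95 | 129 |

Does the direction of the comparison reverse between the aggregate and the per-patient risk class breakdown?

No

High-risk: Dr. Evans 52/1970 = 2.6%, Dr. Cho 184/1547 = 11.9% → Dr. Cho
Low-risk: Dr. Evans 70/108 = 64.8%, Dr. Cho 95/129 = 73.6% → Dr. Cho
Overall: Dr. Evans 122/2078 = 5.9%, Dr. Cho 279/1676 = 16.6% → Dr. Cho
Dr. Cho wins overall and in every patient risk group — no reversal.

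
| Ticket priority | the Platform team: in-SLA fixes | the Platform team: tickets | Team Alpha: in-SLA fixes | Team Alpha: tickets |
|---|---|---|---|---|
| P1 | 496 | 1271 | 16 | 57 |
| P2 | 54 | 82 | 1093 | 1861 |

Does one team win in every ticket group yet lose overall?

Yes

P1: the Platform team 496/1271 = 39.0%, Team Alpha 16/57 = 28.1% → the Platform team
P2: the Platform team 54/82 = 65.9%, Team Alpha 1093/1861 = 58.7% → the Platform team
Overall: the Platform team 550/1353 = 40.7%, Team Alpha 1109/1918 = 57.8% → Team Alpha
The Platform team wins each ticket group but Team Alpha wins overall — the comparison reverses. The Platform team's tickets skew toward P1, which has a lower base rate.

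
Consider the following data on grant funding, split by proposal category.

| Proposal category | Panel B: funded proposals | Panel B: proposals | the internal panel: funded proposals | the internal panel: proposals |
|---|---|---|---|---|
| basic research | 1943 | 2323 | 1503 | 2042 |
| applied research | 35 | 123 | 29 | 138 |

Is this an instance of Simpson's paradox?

Basic research: Panel B 1943/2323 = 83.6%, the internal panel 1503/2042 = 73.6% → Panel B
Applied research: Panel B 35/123 = 28.5%, the internal panel 29/138 = 21.0% → Panel B
Overall: Panel B 1978/2446 = 80.9%, the internal panel 1532/2180 = 70.3% → Panel B
Panel B wins overall and in every proposal group — no reversal.

No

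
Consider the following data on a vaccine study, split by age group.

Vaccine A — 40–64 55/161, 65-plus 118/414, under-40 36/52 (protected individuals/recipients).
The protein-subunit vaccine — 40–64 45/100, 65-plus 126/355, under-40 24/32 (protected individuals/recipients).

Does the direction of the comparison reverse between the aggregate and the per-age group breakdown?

No

40–64: Vaccine A 55/161 = 34.2%, the protein-subunit vaccine 45/100 = 45.0% → the protein-subunit vaccine
65-plus: Vaccine A 118/414 = 28.5%, the protein-subunit vaccine 126/355 = 35.5% → the protein-subunit vaccine
Under-40: Vaccine A 36/52 = 69.2%, the protein-subunit vaccine 24/32 = 75.0% → the protein-subunit vaccine
Overall: Vaccine A 209/627 = 33.3%, the protein-subunit vaccine 195/487 = 40.0% → the protein-subunit vaccine
The protein-subunit vaccine wins overall and in every age group — no reversal.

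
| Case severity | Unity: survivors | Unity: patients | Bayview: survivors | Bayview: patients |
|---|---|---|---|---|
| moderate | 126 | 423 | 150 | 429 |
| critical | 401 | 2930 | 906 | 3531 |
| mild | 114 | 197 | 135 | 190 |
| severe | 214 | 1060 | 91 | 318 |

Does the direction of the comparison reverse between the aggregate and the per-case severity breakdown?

Moderate: Unity 126/423 = 29.8%, Bayview 150/429 = 35.0% → Bayview
Critical: Unity 401/2930 = 13.7%, Bayview 906/3531 = 25.7% → Bayview
Mild: Unity 114/197 = 57.9%, Bayview 135/190 = 71.1% → Bayview
Severe: Unity 214/1060 = 20.2%, Bayview 91/318 = 28.6% → Bayview
Overall: Unity 855/4610 = 18.5%, Bayview 1282/4468 = 28.7% → Bayview
Bayview wins overall and in every case group — no reversal.

No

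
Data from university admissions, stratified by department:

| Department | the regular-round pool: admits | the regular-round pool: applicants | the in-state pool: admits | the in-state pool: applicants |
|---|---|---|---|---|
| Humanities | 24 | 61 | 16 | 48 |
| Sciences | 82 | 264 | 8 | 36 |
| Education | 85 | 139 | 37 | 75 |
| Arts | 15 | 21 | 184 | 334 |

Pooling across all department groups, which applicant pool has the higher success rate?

Humanities: the regular-round pool 24/61 = 39.3%, the in-state pool 16/48 = 33.3% → the regular-round pool
Sciences: the regular-round pool 82/264 = 31.1%, the in-state pool 8/36 = 22.2% → the regular-round pool
Education: the regular-round pool 85/139 = 61.2%, the in-state pool 37/75 = 49.3% → the regular-round pool
Arts: the regular-round pool 15/21 = 71.4%, the in-state pool 184/334 = 55.1% → the regular-round pool
Overall: the regular-round pool 206/485 = 42.5%, the in-state pool 245/493 = 49.7% → the in-state pool
(The regular-round pool wins every department group but the in-state pool wins overall — the regular-round pool's applicants skew toward the low-rate Sciences group.)

the in-state pool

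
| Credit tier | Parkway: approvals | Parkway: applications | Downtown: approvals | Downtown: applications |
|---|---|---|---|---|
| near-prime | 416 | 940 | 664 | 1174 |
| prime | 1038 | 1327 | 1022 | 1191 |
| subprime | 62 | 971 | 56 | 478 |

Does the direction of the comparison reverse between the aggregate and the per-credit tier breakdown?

No

Near-prime: Parkway 416/940 = 44.3%, Downtown 664/1174 = 56.6% → Downtown
Prime: Parkway 1038/1327 = 78.2%, Downtown 1022/1191 = 85.8% → Downtown
Subprime: Parkway 62/971 = 6.4%, Downtown 56/478 = 11.7% → Downtown
Overall: Parkway 1516/3238 = 46.8%, Downtown 1742/2843 = 61.3% → Downtown
Downtown wins overall and in every credit group — no reversal.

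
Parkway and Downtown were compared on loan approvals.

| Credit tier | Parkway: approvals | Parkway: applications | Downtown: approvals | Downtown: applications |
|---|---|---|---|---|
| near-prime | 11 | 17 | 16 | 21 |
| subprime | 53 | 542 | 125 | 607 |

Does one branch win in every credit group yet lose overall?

Near-prime: Parkway 11/17 = 64.7%, Downtown 16/21 = 76.2% → Downtown
Subprime: Parkway 53/542 = 9.8%, Downtown 125/607 = 20.6% → Downtown
Overall: Parkway 64/559 = 11.4%, Downtown 141/628 = 22.5% → Downtown
Downtown wins overall and in every credit group — no reversal.

No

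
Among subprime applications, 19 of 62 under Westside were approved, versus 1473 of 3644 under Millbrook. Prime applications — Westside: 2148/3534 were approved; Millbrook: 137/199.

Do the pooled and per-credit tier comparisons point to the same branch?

Subprime: Westside 19/62 = 30.6%, Millbrook 1473/3644 = 40.4% → Millbrook
Prime: Westside 2148/3534 = 60.8%, Millbrook 137/199 = 68.8% → Millbrook
Overall: Westside 2167/3596 = 60.3%, Millbrook 1610/3843 = 41.9% → Westside
Millbrook wins each credit group but Westside wins overall — the comparison reverses. Millbrook's applications skew toward subprime, which has a lower base rate.

No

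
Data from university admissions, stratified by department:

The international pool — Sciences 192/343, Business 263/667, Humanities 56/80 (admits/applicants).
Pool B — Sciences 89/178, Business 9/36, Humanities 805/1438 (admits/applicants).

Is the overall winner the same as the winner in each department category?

Sciences: the international pool 192/343 = 56.0%, Pool B 89/178 = 50.0% → the international pool
Business: the international pool 263/667 = 39.4%, Pool B 9/36 = 25.0% → the international pool
Humanities: the international pool 56/80 = 70.0%, Pool B 805/1438 = 56.0% → the international pool
Overall: the international pool 511/1090 = 46.9%, Pool B 903/1652 = 54.7% → Pool B
The international pool wins each department group but Pool B wins overall — the comparison reverses. The international pool's applicants skew toward Business, which has a lower base rate.

No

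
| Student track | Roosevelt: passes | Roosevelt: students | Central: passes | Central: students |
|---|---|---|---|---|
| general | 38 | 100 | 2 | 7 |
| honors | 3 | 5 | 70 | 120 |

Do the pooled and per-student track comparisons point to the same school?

No

General: Roosevelt 38/100 = 38.0%, Central 2/7 = 28.6% → Roosevelt
Honors: Roosevelt 3/5 = 60.0%, Central 70/120 = 58.3% → Roosevelt
Overall: Roosevelt 41/105 = 39.0%, Central 72/127 = 56.7% → Central
Roosevelt wins each student group but Central wins overall — the comparison reverses. Roosevelt's students skew toward general, which has a lower base rate.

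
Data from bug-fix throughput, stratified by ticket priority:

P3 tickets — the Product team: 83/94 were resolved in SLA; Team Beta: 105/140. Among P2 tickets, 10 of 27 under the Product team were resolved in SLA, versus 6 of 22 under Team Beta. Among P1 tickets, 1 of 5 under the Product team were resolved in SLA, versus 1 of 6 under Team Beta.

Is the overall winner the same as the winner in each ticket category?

P3: the Product team 83/94 = 88.3%, Team Beta 105/140 = 75.0% → the Product team
P2: the Product team 10/27 = 37.0%, Team Beta 6/22 = 27.3% → the Product team
P1: the Product team 1/5 = 20.0%, Team Beta 1/6 = 16.7% → the Product team
Overall: the Product team 94/126 = 74.6%, Team Beta 112/168 = 66.7% → the Product team
The Product team wins overall and in every ticket group — no reversal.

Yes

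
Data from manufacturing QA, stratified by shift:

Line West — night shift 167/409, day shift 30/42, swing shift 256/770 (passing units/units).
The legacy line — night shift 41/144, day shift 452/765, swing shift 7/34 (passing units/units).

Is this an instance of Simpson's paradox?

Yes

Night shift: Line West 167/409 = 40.8%, the legacy line 41/144 = 28.5% → Line West
Day shift: Line West 30/42 = 71.4%, the legacy line 452/765 = 59.1% → Line West
Swing shift: Line West 256/770 = 33.2%, the legacy line 7/34 = 20.6% → Line West
Overall: Line West 453/1221 = 37.1%, the legacy line 500/943 = 53.0% → the legacy line
Line West wins each shift group but the legacy line wins overall — the comparison reverses. Line West's units skew toward swing shift, which has a lower base rate.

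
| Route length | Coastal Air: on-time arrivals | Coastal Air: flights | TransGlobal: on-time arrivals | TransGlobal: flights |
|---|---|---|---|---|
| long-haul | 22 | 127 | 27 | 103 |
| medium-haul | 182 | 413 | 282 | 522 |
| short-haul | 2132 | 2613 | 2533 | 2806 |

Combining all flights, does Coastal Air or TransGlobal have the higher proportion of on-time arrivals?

Long-haul: Coastal Air 22/127 = 17.3%, TransGlobal 27/103 = 26.2% → TransGlobal
Medium-haul: Coastal Air 182/413 = 44.1%, TransGlobal 282/522 = 54.0% → TransGlobal
Short-haul: Coastal Air 2132/2613 = 81.6%, TransGlobal 2533/2806 = 90.3% → TransGlobal
Overall: Coastal Air 2336/3153 = 74.1%, TransGlobal 2842/3431 = 82.8% → TransGlobal

TransGlobal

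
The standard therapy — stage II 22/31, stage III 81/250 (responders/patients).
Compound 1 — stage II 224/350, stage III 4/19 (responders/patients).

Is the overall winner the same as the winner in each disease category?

No

Stage II: the standard therapy 22/31 = 71.0%, Compound 1 224/350 = 64.0% → the standard therapy
Stage III: the standard therapy 81/250 = 32.4%, Compound 1 4/19 = 21.1% → the standard therapy
Overall: the standard therapy 103/281 = 36.7%, Compound 1 228/369 = 61.8% → Compound 1
The standard therapy wins each disease group but Compound 1 wins overall — the comparison reverses. The standard therapy's patients skew toward stage III, which has a lower base rate.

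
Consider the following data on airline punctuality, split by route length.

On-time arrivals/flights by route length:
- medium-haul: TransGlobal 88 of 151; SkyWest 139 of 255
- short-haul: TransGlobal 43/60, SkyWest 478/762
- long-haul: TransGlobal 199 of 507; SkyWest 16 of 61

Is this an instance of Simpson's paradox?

Yes

Medium-haul: TransGlobal 88/151 = 58.3%, SkyWest 139/255 = 54.5% → TransGlobal
Short-haul: TransGlobal 43/60 = 71.7%, SkyWest 478/762 = 62.7% → TransGlobal
Long-haul: TransGlobal 199/507 = 39.3%, SkyWest 16/61 = 26.2% → TransGlobal
Overall: TransGlobal 330/718 = 46.0%, SkyWest 633/1078 = 58.7% → SkyWest
TransGlobal wins each route group but SkyWest wins overall — the comparison reverses. TransGlobal's flights skew toward long-haul, which has a lower base rate.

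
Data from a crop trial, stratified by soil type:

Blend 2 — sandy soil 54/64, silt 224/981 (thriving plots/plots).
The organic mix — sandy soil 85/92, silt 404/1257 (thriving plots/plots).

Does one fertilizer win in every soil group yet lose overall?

Sandy soil: Blend 2 54/64 = 84.4%, the organic mix 85/92 = 92.4% → the organic mix
Silt: Blend 2 224/981 = 22.8%, the organic mix 404/1257 = 32.1% → the organic mix
Overall: Blend 2 278/1045 = 26.6%, the organic mix 489/1349 = 36.2% → the organic mix
The organic mix wins overall and in every soil group — no reversal.

No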